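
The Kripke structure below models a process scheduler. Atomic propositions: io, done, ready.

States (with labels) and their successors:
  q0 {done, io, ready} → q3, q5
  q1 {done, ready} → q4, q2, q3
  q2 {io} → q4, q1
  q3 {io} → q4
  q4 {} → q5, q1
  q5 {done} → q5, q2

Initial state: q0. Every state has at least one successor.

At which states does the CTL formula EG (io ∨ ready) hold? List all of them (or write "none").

States satisfying io ∨ ready: {q0, q1, q2, q3}.
States satisfying EG (io ∨ ready): {q1, q2}.

{q1, q2}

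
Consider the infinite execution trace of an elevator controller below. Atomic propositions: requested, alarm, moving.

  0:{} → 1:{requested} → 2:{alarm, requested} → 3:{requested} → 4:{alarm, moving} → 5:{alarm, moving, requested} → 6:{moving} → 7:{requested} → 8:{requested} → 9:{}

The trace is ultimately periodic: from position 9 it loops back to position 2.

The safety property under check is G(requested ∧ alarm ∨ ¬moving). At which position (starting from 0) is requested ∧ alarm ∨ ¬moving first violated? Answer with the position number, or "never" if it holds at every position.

Check requested ∧ alarm ∨ ¬moving at each position in order: 0 ✓, 1 ✓, 2 ✓, 3 ✓.
At position 4 the labels are {alarm, moving}, so requested ∧ alarm ∨ ¬moving is false there. This is the first violation.

4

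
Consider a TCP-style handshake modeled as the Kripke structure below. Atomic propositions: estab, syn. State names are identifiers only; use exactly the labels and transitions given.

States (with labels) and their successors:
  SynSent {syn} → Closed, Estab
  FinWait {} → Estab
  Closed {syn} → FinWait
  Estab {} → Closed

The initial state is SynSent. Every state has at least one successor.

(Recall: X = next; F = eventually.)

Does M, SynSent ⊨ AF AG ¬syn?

Does not hold

States satisfying AG ¬syn: ∅.
States satisfying AF AG ¬syn: ∅.
There is a path from SynSent along which AG ¬syn never holds.
SynSent ∉ Sat(AF AG ¬syn).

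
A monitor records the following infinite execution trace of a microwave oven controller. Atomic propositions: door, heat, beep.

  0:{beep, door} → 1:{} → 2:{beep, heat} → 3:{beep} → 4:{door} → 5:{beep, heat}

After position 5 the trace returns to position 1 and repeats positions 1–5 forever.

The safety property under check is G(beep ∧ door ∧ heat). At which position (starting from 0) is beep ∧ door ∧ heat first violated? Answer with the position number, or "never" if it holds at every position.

0

At position 0 the labels are {beep, door}, so beep ∧ door ∧ heat is false there. This is the first violation.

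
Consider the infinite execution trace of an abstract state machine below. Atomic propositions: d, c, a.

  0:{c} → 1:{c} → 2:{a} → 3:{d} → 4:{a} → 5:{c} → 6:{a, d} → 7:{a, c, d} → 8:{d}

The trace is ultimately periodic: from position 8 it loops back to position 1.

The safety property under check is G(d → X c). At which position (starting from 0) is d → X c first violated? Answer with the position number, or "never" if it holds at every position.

3

Check d → X c at each position in order: 0 ✓, 1 ✓, 2 ✓.
At position 3 the labels are {d} and the next position 4 has {a}, so d → X c is false there. This is the first violation.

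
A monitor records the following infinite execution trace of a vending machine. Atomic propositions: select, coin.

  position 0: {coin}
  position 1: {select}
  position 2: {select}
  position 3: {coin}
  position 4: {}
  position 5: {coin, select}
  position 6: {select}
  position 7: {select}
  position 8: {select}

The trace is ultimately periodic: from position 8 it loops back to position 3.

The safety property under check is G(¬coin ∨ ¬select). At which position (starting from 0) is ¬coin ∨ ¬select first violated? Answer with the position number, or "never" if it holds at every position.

Check ¬coin ∨ ¬select at each position in order: 0 ✓, 1 ✓, 2 ✓, 3 ✓, 4 ✓.
At position 5 the labels are {coin, select}, so ¬coin ∨ ¬select is false there. This is the first violation.

5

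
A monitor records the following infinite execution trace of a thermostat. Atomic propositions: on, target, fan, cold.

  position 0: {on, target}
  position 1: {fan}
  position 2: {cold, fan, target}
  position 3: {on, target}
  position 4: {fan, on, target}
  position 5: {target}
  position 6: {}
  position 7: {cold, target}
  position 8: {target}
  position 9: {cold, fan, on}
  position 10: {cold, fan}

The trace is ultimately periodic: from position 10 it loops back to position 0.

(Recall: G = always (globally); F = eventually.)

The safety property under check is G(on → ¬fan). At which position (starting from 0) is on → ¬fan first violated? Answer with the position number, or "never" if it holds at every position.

4

Check on → ¬fan at each position in order: 0 ✓, 1 ✓, 2 ✓, 3 ✓.
At position 4 the labels are {fan, on, target}, so on → ¬fan is false there. This is the first violation.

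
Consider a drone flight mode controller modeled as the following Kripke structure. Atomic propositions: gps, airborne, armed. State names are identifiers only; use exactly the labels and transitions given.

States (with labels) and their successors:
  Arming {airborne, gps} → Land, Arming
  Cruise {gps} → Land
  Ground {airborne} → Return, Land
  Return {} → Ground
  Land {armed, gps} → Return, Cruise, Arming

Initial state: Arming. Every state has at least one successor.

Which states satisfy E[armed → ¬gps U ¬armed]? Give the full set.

{Arming, Cruise, Ground, Return}

States satisfying armed → ¬gps: {Arming, Cruise, Ground, Return}.
States satisfying ¬armed: {Arming, Cruise, Ground, Return}.
States satisfying E[armed → ¬gps U ¬armed]: {Arming, Cruise, Ground, Return}.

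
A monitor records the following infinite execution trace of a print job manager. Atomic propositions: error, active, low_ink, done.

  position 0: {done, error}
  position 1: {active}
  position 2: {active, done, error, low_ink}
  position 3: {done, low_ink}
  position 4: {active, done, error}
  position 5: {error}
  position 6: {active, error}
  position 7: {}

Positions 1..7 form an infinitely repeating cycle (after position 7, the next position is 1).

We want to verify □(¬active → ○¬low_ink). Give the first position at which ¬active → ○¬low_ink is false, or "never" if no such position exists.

¬active → ○¬low_ink holds at every position 0..7, and those are all the positions the trace ever visits, so the invariant □(¬active → ○¬low_ink) is never violated.

never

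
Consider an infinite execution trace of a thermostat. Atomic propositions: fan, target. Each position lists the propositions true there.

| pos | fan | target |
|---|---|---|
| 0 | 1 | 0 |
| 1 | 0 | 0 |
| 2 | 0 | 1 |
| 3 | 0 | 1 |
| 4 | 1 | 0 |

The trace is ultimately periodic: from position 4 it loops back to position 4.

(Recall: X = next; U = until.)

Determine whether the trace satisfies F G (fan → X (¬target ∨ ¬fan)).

Holds

G (fan → X (¬target ∨ ¬fan)) holds at position 0, which is reachable from 0, so F G (fan → X (¬target ∨ ¬fan)) holds.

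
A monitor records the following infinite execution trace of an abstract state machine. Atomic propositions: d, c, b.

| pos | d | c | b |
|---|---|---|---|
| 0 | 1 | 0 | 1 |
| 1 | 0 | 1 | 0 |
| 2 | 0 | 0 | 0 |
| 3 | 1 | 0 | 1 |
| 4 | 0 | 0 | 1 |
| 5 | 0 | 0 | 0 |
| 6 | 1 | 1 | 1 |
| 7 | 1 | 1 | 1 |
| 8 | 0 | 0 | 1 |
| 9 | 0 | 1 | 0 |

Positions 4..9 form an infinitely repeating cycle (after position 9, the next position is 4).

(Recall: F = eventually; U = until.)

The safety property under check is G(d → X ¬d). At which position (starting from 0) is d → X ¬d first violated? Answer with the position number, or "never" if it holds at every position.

Check d → X ¬d at each position in order: 0 ✓, 1 ✓, 2 ✓, 3 ✓, 4 ✓, 5 ✓.
At position 6 the labels are {b, c, d} and the next position 7 has {b, c, d}, so d → X ¬d is false there. This is the first violation.

6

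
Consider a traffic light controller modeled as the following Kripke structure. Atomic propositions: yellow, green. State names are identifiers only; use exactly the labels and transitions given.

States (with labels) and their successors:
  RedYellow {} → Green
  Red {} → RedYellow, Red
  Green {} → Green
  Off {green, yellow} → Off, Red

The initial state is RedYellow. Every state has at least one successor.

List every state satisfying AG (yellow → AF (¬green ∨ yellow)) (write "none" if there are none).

{RedYellow, Red, Green, Off}

States satisfying yellow → AF (¬green ∨ yellow): {RedYellow, Red, Green, Off}.
States satisfying AG (yellow → AF (¬green ∨ yellow)): {RedYellow, Red, Green, Off}.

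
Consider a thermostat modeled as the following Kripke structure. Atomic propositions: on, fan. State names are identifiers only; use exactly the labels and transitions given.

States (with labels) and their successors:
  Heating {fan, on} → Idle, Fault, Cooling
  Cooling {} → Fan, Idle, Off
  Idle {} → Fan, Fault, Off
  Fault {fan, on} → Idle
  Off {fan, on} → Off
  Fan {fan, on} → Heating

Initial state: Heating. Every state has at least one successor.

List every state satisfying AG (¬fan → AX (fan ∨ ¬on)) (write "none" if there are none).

States satisfying ¬fan → AX (fan ∨ ¬on): {Heating, Cooling, Idle, Fault, Off, Fan}.
States satisfying AG (¬fan → AX (fan ∨ ¬on)): {Heating, Cooling, Idle, Fault, Off, Fan}.

{Heating, Cooling, Idle, Fault, Off, Fan}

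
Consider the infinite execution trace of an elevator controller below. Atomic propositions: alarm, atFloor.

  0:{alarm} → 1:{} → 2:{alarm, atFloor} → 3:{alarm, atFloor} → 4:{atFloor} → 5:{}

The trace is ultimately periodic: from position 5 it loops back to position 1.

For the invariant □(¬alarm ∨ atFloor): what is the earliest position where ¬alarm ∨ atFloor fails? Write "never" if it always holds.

0

At position 0 the labels are {alarm}, so ¬alarm ∨ atFloor is false there. This is the first violation.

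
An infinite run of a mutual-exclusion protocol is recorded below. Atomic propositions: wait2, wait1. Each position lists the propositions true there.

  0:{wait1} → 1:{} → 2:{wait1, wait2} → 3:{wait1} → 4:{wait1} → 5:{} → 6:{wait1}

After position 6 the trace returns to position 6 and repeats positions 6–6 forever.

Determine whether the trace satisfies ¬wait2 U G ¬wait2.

Walking from position 0: at position 2, G ¬wait2 has not yet held and ¬wait2 fails, so ¬wait2 U G ¬wait2 is false.

Does not hold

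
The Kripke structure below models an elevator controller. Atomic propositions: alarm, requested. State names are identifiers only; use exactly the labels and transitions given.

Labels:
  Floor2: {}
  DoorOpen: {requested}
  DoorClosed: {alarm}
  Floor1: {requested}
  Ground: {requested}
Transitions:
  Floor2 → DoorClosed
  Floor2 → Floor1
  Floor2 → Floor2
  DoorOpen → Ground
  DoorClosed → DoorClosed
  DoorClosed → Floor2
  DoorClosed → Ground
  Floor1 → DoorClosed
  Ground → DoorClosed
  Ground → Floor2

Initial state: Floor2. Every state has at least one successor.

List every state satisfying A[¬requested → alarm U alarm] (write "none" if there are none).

States satisfying ¬requested → alarm: {DoorOpen, DoorClosed, Floor1, Ground}.
States satisfying alarm: {DoorClosed}.
States satisfying A[¬requested → alarm U alarm]: {DoorClosed, Floor1}.

{DoorClosed, Floor1}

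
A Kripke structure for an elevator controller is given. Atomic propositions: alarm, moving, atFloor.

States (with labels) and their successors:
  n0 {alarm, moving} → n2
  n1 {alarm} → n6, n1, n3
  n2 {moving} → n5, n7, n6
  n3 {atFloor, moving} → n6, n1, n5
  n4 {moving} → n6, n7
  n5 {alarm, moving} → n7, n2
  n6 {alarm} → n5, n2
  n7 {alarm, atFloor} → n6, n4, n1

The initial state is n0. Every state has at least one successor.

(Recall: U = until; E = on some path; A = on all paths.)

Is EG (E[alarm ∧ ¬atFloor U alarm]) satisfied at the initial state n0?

Violated

States satisfying E[alarm ∧ ¬atFloor U alarm]: {n0, n1, n5, n6, n7}.
States satisfying EG (E[alarm ∧ ¬atFloor U alarm]): {n1, n5, n6, n7}.
No suitable path/successor from n0 witnesses the formula.
n0 ∉ Sat(EG (E[alarm ∧ ¬atFloor U alarm])).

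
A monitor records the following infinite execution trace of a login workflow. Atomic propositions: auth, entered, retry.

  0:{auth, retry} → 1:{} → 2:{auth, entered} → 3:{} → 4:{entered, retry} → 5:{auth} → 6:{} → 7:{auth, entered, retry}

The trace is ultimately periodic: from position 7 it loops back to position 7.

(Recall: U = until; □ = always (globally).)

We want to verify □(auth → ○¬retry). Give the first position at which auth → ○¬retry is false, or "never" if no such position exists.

7

Check auth → ○¬retry at each position in order: 0 ✓, 1 ✓, 2 ✓, 3 ✓, 4 ✓, 5 ✓, 6 ✓.
At position 7 the labels are {auth, entered, retry} and the next position 7 has {auth, entered, retry}, so auth → ○¬retry is false there. This is the first violation.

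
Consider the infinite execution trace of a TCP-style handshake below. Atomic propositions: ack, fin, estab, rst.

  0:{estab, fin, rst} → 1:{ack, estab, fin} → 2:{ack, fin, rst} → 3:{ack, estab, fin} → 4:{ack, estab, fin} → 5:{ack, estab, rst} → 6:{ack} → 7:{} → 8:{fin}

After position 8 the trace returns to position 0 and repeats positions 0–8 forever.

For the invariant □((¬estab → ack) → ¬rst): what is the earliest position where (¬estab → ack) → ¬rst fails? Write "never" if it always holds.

0

At position 0 the labels are {estab, fin, rst}, so (¬estab → ack) → ¬rst is false there. This is the first violation.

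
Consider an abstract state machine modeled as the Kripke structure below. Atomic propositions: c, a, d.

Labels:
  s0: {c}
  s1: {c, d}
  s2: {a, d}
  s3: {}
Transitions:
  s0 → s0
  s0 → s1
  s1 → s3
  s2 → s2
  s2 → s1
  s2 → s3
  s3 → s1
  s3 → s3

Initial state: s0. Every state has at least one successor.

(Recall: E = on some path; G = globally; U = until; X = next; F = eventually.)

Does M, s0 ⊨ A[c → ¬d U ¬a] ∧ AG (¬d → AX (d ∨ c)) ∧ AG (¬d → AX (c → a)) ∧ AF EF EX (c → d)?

States satisfying c → ¬d: {s0, s2, s3}.
States satisfying ¬a: {s0, s1, s3}.
States satisfying A[c → ¬d U ¬a]: {s0, s1, s3}.
States satisfying ¬d → AX (d ∨ c): {s0, s1, s2}.
States satisfying AG (¬d → AX (d ∨ c)): ∅.
States satisfying ¬d → AX (c → a): {s1, s2}.
States satisfying AG (¬d → AX (c → a)): ∅.
States satisfying AG (¬d → AX (d ∨ c)) ∧ AG (¬d → AX (c → a)): ∅.
States satisfying EF EX (c → d): {s0, s1, s2, s3}.
States satisfying AF EF EX (c → d): {s0, s1, s2, s3}.
States satisfying A[c → ¬d U ¬a] ∧ AG (¬d → AX (d ∨ c)) ∧ AG (¬d → AX (c → a)) ∧ AF EF EX (c → d): ∅.
s0 ∉ Sat(A[c → ¬d U ¬a] ∧ AG (¬d → AX (d ∨ c)) ∧ AG (¬d → AX (c → a)) ∧ AF EF EX (c → d)).

Does not hold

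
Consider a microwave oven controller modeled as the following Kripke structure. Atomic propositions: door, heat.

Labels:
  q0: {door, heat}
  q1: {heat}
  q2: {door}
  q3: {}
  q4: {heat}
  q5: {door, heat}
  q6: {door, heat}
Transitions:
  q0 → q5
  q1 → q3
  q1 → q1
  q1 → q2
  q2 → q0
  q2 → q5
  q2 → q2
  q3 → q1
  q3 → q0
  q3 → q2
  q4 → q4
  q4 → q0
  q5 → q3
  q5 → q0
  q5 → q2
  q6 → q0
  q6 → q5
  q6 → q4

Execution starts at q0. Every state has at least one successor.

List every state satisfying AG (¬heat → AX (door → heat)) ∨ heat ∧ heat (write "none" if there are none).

{q0, q1, q4, q5, q6}

States satisfying ¬heat → AX (door → heat): {q0, q1, q4, q5, q6}.
States satisfying AG (¬heat → AX (door → heat)): ∅.
States satisfying heat ∧ heat: {q0, q1, q4, q5, q6}.
States satisfying AG (¬heat → AX (door → heat)) ∨ heat ∧ heat: {q0, q1, q4, q5, q6}.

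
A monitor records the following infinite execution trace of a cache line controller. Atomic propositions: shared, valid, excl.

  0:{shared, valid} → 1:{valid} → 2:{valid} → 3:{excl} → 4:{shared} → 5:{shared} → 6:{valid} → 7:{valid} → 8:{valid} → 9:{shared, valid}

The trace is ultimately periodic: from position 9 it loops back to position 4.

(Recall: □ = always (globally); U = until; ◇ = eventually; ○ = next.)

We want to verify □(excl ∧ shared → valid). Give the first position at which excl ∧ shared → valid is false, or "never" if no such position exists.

never

excl ∧ shared → valid holds at every position 0..9, and those are all the positions the trace ever visits, so the invariant □(excl ∧ shared → valid) is never violated.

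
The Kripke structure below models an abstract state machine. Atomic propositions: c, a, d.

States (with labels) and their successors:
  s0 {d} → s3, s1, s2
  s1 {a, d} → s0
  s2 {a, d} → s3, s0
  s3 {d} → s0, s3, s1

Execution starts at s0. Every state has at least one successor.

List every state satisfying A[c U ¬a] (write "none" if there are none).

States satisfying c: ∅.
States satisfying ¬a: {s0, s3}.
States satisfying A[c U ¬a]: {s0, s3}.

{s0, s3}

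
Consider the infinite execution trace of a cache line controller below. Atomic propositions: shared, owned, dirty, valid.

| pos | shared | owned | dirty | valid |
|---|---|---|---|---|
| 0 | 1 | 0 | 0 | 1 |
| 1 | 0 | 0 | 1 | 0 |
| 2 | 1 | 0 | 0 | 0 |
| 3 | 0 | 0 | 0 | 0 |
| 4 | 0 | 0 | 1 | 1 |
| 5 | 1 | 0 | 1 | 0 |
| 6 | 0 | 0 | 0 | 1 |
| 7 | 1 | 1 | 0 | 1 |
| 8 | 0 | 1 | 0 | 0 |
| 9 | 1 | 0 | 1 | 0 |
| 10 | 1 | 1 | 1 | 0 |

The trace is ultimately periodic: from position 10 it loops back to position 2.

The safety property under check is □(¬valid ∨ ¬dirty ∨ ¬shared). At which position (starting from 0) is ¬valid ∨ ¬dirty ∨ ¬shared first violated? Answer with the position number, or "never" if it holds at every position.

never

¬valid ∨ ¬dirty ∨ ¬shared holds at every position 0..10, and those are all the positions the trace ever visits, so the invariant □(¬valid ∨ ¬dirty ∨ ¬shared) is never violated.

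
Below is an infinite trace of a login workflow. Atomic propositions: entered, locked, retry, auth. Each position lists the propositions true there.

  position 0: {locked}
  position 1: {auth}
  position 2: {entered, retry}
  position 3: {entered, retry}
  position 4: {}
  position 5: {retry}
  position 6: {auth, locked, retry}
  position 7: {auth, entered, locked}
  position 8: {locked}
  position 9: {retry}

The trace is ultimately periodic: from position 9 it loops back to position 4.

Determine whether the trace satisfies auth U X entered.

Walking from position 0: at position 0, X entered has not yet held and auth fails, so auth U X entered is false.

Does not hold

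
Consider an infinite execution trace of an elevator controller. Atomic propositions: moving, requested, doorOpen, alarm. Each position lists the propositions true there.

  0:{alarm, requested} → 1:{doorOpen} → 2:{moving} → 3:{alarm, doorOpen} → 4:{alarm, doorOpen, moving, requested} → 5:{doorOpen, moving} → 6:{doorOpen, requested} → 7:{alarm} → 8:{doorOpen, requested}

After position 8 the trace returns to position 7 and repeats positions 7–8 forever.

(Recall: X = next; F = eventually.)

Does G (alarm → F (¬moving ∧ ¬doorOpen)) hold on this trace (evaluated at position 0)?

alarm → F (¬moving ∧ ¬doorOpen) holds at every position 0..8, and those are all positions ever visited, so G (alarm → F (¬moving ∧ ¬doorOpen)) holds.
Positions where alarm holds: 0, 3, 4, 7.
Check F (¬moving ∧ ¬doorOpen) at each: 0→ok, 3→ok, 4→ok, 7→ok.

Yes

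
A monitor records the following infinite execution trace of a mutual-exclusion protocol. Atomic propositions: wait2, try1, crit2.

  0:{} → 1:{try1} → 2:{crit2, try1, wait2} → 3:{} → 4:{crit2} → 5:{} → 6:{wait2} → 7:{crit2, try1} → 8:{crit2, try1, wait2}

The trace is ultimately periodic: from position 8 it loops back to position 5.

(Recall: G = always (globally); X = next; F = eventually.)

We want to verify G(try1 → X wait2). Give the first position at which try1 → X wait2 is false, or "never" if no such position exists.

Check try1 → X wait2 at each position in order: 0 ✓, 1 ✓.
At position 2 the labels are {crit2, try1, wait2} and the next position 3 has {}, so try1 → X wait2 is false there. This is the first violation.

2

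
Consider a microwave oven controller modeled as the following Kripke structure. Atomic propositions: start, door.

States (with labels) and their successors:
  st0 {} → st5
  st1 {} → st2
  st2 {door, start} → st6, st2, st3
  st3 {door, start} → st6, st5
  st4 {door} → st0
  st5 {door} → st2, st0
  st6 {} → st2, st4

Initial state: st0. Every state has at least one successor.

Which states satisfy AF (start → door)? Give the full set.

{st0, st1, st2, st3, st4, st5, st6}

States satisfying start → door: {st0, st1, st2, st3, st4, st5, st6}.
States satisfying AF (start → door): {st0, st1, st2, st3, st4, st5, st6}.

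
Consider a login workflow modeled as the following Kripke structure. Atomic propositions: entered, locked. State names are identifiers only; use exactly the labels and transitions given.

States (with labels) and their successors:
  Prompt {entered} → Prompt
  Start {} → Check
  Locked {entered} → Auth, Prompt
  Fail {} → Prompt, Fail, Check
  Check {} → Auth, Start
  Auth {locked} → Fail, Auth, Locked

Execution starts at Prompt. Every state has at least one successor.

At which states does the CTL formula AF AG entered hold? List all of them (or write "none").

States satisfying AG entered: {Prompt}.
States satisfying AF AG entered: {Prompt}.

{Prompt}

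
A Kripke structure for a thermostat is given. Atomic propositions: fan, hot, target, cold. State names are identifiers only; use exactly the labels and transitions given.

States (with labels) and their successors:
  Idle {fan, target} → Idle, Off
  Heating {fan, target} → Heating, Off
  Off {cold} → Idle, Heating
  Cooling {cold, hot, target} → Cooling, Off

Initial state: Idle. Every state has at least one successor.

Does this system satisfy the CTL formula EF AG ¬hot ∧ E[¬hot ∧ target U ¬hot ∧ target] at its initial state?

States satisfying AG ¬hot: {Idle, Heating, Off}.
States satisfying EF AG ¬hot: {Idle, Heating, Off, Cooling}.
States satisfying ¬hot ∧ target: {Idle, Heating}.
States satisfying E[¬hot ∧ target U ¬hot ∧ target]: {Idle, Heating}.
States satisfying EF AG ¬hot ∧ E[¬hot ∧ target U ¬hot ∧ target]: {Idle, Heating}.
Idle ∈ Sat(EF AG ¬hot ∧ E[¬hot ∧ target U ¬hot ∧ target]).

Satisfied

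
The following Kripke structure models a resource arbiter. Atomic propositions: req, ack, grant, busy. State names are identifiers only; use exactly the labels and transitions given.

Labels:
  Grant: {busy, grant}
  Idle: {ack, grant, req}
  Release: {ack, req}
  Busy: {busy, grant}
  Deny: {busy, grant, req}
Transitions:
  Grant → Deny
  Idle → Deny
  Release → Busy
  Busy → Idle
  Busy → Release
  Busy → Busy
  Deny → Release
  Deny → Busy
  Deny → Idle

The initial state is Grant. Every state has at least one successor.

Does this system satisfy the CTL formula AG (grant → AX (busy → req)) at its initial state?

No

States satisfying grant → AX (busy → req): {Grant, Idle, Release}.
States satisfying AG (grant → AX (busy → req)): ∅.
Busy is reachable from Grant and violates grant → AX (busy → req), so AG fails at Grant.
Grant ∉ Sat(AG (grant → AX (busy → req))).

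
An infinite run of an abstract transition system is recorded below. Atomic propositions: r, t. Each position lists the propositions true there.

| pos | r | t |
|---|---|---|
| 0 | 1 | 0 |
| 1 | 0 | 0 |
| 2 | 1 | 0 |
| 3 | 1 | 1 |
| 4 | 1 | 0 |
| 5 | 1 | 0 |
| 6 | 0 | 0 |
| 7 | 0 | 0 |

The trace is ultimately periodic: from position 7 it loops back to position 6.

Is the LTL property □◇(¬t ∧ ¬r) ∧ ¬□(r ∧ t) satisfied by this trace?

◇(¬t ∧ ¬r) holds at every position 0..7, and those are all positions ever visited, so □◇(¬t ∧ ¬r) holds.
At position 0: □◇(¬t ∧ ¬r) is true; ¬□(r ∧ t) is true; so □◇(¬t ∧ ¬r) ∧ ¬□(r ∧ t) is true.

Satisfied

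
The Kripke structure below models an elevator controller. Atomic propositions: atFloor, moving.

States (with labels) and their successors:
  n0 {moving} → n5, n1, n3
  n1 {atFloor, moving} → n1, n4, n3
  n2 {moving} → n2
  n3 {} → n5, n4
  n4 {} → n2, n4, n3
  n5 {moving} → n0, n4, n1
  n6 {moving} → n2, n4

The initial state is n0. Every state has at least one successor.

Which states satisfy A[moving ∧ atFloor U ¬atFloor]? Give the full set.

States satisfying moving ∧ atFloor: {n1}.
States satisfying ¬atFloor: {n0, n2, n3, n4, n5, n6}.
States satisfying A[moving ∧ atFloor U ¬atFloor]: {n0, n2, n3, n4, n5, n6}.

{n0, n2, n3, n4, n5, n6}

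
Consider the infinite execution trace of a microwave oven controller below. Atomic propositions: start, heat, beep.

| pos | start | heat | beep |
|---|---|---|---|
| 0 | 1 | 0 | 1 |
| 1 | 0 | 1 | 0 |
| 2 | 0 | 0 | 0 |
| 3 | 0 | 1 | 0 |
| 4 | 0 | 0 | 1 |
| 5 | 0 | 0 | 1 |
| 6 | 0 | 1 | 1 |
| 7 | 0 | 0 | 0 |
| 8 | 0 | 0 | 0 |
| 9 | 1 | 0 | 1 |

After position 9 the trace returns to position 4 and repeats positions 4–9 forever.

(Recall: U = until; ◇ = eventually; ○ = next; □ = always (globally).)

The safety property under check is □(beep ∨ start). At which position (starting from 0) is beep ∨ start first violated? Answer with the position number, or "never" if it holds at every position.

Check beep ∨ start at each position in order: 0 ✓.
At position 1 the labels are {heat}, so beep ∨ start is false there. This is the first violation.

1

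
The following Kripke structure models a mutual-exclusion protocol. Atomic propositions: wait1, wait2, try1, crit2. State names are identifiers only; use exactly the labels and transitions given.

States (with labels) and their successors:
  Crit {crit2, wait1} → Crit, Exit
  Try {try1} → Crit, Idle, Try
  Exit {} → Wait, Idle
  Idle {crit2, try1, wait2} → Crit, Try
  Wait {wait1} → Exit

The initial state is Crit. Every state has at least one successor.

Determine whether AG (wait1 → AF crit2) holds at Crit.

Violated

States satisfying wait1 → AF crit2: {Crit, Try, Exit, Idle}.
States satisfying AG (wait1 → AF crit2): ∅.
Wait is reachable from Crit and violates wait1 → AF crit2, so AG fails at Crit.
Crit ∉ Sat(AG (wait1 → AF crit2)).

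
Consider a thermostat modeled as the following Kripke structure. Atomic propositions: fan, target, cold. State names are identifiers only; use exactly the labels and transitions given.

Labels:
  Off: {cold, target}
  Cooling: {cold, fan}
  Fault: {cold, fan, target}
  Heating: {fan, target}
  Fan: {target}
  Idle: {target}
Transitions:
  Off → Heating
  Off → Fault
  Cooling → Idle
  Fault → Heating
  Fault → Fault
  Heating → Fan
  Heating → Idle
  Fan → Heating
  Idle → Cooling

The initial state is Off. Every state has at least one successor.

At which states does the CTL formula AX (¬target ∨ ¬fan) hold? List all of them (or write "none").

States satisfying ¬target ∨ ¬fan: {Off, Cooling, Fan, Idle}.
States satisfying AX (¬target ∨ ¬fan): {Cooling, Heating, Idle}.

{Cooling, Heating, Idle}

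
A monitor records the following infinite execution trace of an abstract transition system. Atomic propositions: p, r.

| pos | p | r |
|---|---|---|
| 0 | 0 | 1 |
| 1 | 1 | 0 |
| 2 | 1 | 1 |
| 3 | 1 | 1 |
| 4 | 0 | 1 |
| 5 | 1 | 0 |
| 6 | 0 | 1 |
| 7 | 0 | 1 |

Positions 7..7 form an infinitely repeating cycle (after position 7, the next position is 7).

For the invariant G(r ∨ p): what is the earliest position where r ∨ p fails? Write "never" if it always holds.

r ∨ p holds at every position 0..7, and those are all the positions the trace ever visits, so the invariant G(r ∨ p) is never violated.

never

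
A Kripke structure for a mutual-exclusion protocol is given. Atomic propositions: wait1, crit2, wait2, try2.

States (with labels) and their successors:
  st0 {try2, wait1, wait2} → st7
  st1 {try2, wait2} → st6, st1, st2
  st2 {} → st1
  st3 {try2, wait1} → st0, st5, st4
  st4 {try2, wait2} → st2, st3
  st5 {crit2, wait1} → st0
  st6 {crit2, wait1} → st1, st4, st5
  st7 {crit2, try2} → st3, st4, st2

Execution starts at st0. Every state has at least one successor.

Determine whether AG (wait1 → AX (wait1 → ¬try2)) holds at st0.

States satisfying wait1 → AX (wait1 → ¬try2): {st0, st1, st2, st4, st6, st7}.
States satisfying AG (wait1 → AX (wait1 → ¬try2)): ∅.
st3 is reachable from st0 and violates wait1 → AX (wait1 → ¬try2), so AG fails at st0.
st0 ∉ Sat(AG (wait1 → AX (wait1 → ¬try2))).

No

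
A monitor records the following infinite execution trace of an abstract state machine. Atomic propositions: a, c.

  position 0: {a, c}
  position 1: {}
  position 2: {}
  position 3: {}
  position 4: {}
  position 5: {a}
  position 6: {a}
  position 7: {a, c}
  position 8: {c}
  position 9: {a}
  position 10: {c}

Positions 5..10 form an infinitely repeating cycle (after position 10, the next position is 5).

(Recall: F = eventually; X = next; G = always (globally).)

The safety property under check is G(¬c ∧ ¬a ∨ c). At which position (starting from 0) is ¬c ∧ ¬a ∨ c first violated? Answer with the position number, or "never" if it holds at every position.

Check ¬c ∧ ¬a ∨ c at each position in order: 0 ✓, 1 ✓, 2 ✓, 3 ✓, 4 ✓.
At position 5 the labels are {a}, so ¬c ∧ ¬a ∨ c is false there. This is the first violation.

5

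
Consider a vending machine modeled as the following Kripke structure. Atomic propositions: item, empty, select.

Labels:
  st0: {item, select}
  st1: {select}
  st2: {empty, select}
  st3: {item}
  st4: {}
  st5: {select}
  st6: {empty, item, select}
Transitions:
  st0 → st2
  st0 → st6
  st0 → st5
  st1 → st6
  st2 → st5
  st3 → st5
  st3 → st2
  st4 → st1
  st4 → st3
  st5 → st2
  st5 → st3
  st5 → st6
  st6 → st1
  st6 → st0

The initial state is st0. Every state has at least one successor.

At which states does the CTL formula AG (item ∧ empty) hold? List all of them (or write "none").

none

States satisfying item ∧ empty: {st6}.
States satisfying AG (item ∧ empty): ∅.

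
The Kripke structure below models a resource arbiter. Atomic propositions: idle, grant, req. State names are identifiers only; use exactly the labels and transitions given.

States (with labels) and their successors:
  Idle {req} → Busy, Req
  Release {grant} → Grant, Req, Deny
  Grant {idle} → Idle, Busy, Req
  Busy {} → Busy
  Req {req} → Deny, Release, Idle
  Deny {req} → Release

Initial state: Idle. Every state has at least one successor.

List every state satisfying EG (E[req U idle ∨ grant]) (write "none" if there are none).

States satisfying E[req U idle ∨ grant]: {Idle, Release, Grant, Req, Deny}.
States satisfying EG (E[req U idle ∨ grant]): {Idle, Release, Grant, Req, Deny}.

{Idle, Release, Grant, Req, Deny}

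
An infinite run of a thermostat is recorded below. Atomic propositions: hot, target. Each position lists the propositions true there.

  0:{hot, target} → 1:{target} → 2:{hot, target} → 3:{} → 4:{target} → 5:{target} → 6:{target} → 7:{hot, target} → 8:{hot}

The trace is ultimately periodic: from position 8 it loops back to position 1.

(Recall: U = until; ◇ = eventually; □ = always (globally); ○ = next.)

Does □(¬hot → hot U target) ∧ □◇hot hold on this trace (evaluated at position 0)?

Does not hold

¬hot → hot U target must hold at every position from 0 onward. It fails at position 3, so □(¬hot → hot U target) is false.
Positions where ¬hot holds: 1, 3, 4, 5, 6.
Check hot U target at each: 1→ok, 3→fails, 4→ok, 5→ok, 6→ok.
◇hot holds at every position 0..8, and those are all positions ever visited, so □◇hot holds.
At position 0: □(¬hot → hot U target) is false; □◇hot is true; so □(¬hot → hot U target) ∧ □◇hot is false.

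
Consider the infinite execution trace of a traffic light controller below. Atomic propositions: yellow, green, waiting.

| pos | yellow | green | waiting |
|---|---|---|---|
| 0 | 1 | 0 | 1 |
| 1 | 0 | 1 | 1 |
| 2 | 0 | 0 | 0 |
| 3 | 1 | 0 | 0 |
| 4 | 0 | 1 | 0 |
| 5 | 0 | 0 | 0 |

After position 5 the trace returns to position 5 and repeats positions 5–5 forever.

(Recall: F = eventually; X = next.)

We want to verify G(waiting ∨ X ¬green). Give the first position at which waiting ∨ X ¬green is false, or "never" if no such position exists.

Check waiting ∨ X ¬green at each position in order: 0 ✓, 1 ✓, 2 ✓.
At position 3 the labels are {yellow} and the next position 4 has {green}, so waiting ∨ X ¬green is false there. This is the first violation.

3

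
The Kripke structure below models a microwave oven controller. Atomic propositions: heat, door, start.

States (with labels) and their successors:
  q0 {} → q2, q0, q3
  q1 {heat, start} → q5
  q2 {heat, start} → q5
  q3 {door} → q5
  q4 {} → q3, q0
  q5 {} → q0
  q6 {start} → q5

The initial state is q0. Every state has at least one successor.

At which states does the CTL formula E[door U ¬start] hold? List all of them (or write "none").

States satisfying door: {q3}.
States satisfying ¬start: {q0, q3, q4, q5}.
States satisfying E[door U ¬start]: {q0, q3, q4, q5}.

{q0, q3, q4, q5}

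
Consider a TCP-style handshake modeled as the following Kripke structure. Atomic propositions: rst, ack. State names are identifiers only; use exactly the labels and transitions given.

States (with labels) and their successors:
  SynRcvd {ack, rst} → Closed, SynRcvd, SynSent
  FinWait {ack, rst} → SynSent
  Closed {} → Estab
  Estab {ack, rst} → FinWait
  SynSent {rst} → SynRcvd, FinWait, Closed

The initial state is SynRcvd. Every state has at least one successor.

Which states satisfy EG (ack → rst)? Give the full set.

{SynRcvd, FinWait, Closed, Estab, SynSent}

States satisfying ack → rst: {SynRcvd, FinWait, Closed, Estab, SynSent}.
States satisfying EG (ack → rst): {SynRcvd, FinWait, Closed, Estab, SynSent}.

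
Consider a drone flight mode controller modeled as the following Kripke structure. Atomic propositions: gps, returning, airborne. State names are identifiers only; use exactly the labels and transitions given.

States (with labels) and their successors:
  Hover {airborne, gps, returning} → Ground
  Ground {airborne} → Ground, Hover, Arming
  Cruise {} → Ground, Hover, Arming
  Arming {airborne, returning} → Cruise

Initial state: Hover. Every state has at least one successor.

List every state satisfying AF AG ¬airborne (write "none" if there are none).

none

States satisfying AG ¬airborne: ∅.
States satisfying AF AG ¬airborne: ∅.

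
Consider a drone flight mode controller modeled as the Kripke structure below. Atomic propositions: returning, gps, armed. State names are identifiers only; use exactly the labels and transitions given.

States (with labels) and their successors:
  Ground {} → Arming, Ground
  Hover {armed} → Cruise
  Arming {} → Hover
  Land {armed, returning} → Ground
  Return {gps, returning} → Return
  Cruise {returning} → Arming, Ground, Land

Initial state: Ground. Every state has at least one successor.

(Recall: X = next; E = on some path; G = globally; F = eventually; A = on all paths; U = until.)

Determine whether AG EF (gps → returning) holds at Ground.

States satisfying EF (gps → returning): {Ground, Hover, Arming, Land, Return, Cruise}.
States satisfying AG EF (gps → returning): {Ground, Hover, Arming, Land, Return, Cruise}.
Every state reachable from Ground satisfies EF (gps → returning).
Ground ∈ Sat(AG EF (gps → returning)).

Yes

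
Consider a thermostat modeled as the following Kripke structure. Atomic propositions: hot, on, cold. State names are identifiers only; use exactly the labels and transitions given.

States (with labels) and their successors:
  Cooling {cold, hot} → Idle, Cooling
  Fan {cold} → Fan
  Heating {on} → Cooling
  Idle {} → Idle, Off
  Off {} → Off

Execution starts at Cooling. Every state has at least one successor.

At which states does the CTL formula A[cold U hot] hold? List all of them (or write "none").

{Cooling}

States satisfying cold: {Cooling, Fan}.
States satisfying hot: {Cooling}.
States satisfying A[cold U hot]: {Cooling}.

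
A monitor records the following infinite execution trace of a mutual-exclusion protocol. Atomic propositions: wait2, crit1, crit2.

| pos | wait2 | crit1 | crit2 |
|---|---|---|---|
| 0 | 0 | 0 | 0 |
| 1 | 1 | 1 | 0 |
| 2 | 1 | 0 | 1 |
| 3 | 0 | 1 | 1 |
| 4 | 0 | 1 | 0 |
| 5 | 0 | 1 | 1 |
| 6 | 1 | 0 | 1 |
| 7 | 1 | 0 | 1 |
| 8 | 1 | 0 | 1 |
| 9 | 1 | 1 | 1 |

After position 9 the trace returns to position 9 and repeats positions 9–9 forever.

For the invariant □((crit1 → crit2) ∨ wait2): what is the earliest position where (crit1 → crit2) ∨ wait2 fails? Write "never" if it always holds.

Check (crit1 → crit2) ∨ wait2 at each position in order: 0 ✓, 1 ✓, 2 ✓, 3 ✓.
At position 4 the labels are {crit1}, so (crit1 → crit2) ∨ wait2 is false there. This is the first violation.

4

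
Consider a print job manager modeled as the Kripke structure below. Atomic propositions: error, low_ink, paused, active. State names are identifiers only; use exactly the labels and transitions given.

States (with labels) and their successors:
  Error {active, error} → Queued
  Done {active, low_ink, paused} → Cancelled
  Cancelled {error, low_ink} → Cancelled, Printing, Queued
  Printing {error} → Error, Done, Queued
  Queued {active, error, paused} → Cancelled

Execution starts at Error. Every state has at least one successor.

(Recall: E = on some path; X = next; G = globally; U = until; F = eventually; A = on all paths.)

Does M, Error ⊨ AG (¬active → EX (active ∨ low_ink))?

Yes

States satisfying ¬active → EX (active ∨ low_ink): {Error, Done, Cancelled, Printing, Queued}.
States satisfying AG (¬active → EX (active ∨ low_ink)): {Error, Done, Cancelled, Printing, Queued}.
Every state reachable from Error satisfies ¬active → EX (active ∨ low_ink).
Error ∈ Sat(AG (¬active → EX (active ∨ low_ink))).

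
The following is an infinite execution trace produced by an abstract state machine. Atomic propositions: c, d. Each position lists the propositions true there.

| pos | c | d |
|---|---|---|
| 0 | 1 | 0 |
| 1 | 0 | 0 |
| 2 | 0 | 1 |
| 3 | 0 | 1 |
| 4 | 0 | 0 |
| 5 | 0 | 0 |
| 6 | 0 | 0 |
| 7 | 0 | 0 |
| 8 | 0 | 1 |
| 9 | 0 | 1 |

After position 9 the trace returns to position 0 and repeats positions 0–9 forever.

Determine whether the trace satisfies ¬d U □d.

Walking from position 0: at position 2, □d has not yet held and ¬d fails, so ¬d U □d is false.

No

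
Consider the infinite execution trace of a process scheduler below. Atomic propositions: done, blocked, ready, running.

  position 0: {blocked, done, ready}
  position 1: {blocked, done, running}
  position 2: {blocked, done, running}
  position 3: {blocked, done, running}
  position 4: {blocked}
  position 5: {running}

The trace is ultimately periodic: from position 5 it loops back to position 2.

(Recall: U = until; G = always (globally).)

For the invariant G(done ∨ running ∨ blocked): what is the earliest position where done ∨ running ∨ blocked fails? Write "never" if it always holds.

done ∨ running ∨ blocked holds at every position 0..5, and those are all the positions the trace ever visits, so the invariant G(done ∨ running ∨ blocked) is never violated.

never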